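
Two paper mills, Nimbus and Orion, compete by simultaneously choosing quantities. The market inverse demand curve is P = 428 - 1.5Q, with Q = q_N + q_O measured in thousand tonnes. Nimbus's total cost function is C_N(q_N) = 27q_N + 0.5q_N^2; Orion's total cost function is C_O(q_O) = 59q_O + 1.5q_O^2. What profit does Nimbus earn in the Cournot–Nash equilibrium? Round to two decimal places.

14508.68

Nimbus's profit: π_N = (428 - 1.5Q)q_N - (27q_N + (1/2)q_N²). Setting ∂π_N/∂q_N = 0: 401 - 4q_N - (3/2)(q_O) = 0.
Orion's first-order condition: 369 - 6q_O - (3/2)(q_N) = 0.
Rearranging gives the reaction functions q_N = (401 - (3/2)q_O)/4 and q_O = (369 - (3/2)q_N)/6.
Substituting one into the other gives q_N = 85.1724 and q_O = 1166/29.
Price P = 428 - (3/2)·125.3793 = 239.9310.
Nimbus's profit: 239.9310·85.1724 - 27·85.1724 - (1/2)·85.1724² = 14508.6801.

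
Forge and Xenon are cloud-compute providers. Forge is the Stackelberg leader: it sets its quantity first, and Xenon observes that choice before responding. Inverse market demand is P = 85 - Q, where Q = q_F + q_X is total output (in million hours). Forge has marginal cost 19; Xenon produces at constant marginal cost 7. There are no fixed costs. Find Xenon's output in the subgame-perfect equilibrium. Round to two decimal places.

25.50

Solve by backward induction. Given q_F, the follower Xenon maximises π_X = (85 - q_F - q_X)q_X - 7q_X.
Follower FOC: 78 - q_F - 2q_X = 0, so q_X(q_F) = (78 - q_F)/2.
Forge substitutes q_X(q_F) into its own profit: π_F = q_F(85 - q_F - (78 - q_F)/2) - 19q_F = (46 - (1/2)q_F)q_F - 19q_F.
Leader FOC: 27 - q_F = 0, so q_F = 27.
Then q_X = (78 - 27)/2 = 51/2.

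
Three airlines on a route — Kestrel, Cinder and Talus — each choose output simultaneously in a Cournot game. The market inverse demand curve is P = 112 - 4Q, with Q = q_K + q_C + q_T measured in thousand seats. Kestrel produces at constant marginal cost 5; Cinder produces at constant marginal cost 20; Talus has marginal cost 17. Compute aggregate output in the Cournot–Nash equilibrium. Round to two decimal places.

18.38

Kestrel's profit: π_K = (112 - 4Q)q_K - (5q_K). Setting ∂π_K/∂q_K = 0: 107 - 8q_K - 4(q_C + q_T) = 0.
Cinder's first-order condition: 92 - 8q_C - 4(q_K + q_T) = 0.
Talus's first-order condition: 95 - 8q_T - 4(q_K + q_C) = 0.
Adding the 3 conditions: 294 − 8Q − 8Q = 0, i.e. Q = 147/8.
Back-substituting: q_K = (107 − 147/2)/4 = 67/8, q_C = (92 − 147/2)/4 = 37/8, q_T = (95 − 147/2)/4 = 43/8.
Total output Q = 67/8 + 37/8 + 43/8 = 147/8.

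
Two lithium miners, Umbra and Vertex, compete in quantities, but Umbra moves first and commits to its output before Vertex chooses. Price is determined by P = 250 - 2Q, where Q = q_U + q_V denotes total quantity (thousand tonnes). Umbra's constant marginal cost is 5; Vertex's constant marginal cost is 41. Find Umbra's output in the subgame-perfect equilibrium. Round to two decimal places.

70.25

The follower Vertex best-responds to any q_U: π_V = (250 - 2Q)q_V - 41q_V.
∂π_V/∂q_V = 209 - 2q_U - 4q_V = 0 gives the reaction function q_V = (209 - 2q_U)/4.
The leader anticipates this reaction. Substituting into P = 250 - 2Q gives P = 291/2 - q_U, so π_U = (291/2 - q_U)q_U - 5q_U.
Maximising: ∂π_U/∂q_U = 281/2 - 2q_U = 0, giving q_U = 281/4.
Then q_V = (209 - 2·(281/4))/4 = 137/8.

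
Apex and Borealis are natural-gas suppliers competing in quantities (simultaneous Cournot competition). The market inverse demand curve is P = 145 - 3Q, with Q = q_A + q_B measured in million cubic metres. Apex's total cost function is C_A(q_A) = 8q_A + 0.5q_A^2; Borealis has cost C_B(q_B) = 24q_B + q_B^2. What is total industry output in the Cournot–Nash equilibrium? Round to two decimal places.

24.87

Apex's profit: π_A = (145 - 3Q)q_A - (8q_A + (1/2)q_A²). Setting ∂π_A/∂q_A = 0: 137 - 7q_A - 3(q_B) = 0.
Borealis's profit: π_B = (145 - 3Q)q_B - (24q_B + q_B²). Setting ∂π_B/∂q_B = 0: 121 - 8q_B - 3(q_A) = 0.
Rearranging gives the reaction functions q_A = (137 - 3q_B)/7 and q_B = (121 - 3q_A)/8.
Solving the pair: q_A = 733/47, q_B = 436/47.
Total output Q = 733/47 + 436/47 = 1169/47.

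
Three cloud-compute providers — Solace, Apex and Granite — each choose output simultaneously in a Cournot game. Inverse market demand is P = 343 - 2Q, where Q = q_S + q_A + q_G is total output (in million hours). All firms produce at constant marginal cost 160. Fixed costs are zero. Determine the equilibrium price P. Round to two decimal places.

Each firm earns π_i = (343 - 2Q)q_i - 160q_i.
Setting ∂π_i/∂q_i = 0 with rivals' quantities fixed: 183 - 4q_i - 2·Σ_{j≠i} q_j = 0.
By symmetry each firm produces the same amount; substituting Σ_{j≠i} q_j = 2q_i yields q_i = 183/8.
Total output Q = 549/8, so price P = 343 - 2·(549/8) = 823/4.

205.75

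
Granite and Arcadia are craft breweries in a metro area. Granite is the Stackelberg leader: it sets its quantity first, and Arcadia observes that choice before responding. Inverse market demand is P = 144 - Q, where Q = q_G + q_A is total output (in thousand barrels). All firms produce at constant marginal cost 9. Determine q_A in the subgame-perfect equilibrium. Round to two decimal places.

The follower Arcadia best-responds to any q_G: π_A = (144 - Q)q_A - 9q_A.
∂π_A/∂q_A = 135 - q_G - 2q_A = 0 gives the reaction function q_A = (135 - q_G)/2.
The leader anticipates this reaction. Substituting into P = 144 - Q gives P = 153/2 - (1/2)q_G, so π_G = (153/2 - (1/2)q_G)q_G - 9q_G.
The leader's first-order condition 135/2 - q_G = 0 yields q_G = 135/2.
Then q_A = (135 - 135/2)/2 = 135/4.

33.75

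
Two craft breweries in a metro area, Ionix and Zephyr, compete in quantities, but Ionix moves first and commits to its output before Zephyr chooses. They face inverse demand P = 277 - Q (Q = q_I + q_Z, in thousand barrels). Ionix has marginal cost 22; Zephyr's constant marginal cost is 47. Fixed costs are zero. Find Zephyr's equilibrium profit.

2025

The follower Zephyr best-responds to any q_I: π_Z = (277 - Q)q_Z - 47q_Z.
∂π_Z/∂q_Z = 230 - q_I - 2q_Z = 0 gives the reaction function q_Z = (230 - q_I)/2.
The leader anticipates this reaction. Substituting into P = 277 - Q gives P = 162 - (1/2)q_I, so π_I = (162 - (1/2)q_I)q_I - 22q_I.
Maximising: ∂π_I/∂q_I = 140 - q_I = 0, giving q_I = 140.
Then q_Z = (230 - 140)/2 = 45.
Price P = 277 - 185 = 92.
Zephyr's profit: (92 - 47)·45 = 2025.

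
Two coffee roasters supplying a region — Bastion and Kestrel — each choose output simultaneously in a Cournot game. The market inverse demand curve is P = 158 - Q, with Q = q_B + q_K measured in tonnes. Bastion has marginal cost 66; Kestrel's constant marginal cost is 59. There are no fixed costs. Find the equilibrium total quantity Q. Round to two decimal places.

63.67

Bastion's profit: π_B = (158 - Q)q_B - (66q_B). Setting ∂π_B/∂q_B = 0: 92 - 2q_B - (q_K) = 0.
Kestrel's first-order condition: 99 - 2q_K - (q_B) = 0.
Rearranging gives the reaction functions q_B = (92 - q_K)/2 and q_K = (99 - q_B)/2.
Solving the pair: q_B = 85/3, q_K = 106/3.
Total output Q = 85/3 + 106/3 = 191/3.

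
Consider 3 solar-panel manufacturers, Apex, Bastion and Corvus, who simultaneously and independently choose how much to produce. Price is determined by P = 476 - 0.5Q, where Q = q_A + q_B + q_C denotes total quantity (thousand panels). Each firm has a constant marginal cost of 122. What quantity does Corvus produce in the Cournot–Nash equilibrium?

Each firm earns π_i = (476 - 0.5Q)q_i - 122q_i.
First-order condition (treating rivals' output as given): 354 - q_i - (1/2)·Σ_{j≠i} q_j = 0.
With identical firms every q_j equals q_i, so Σ_{j≠i} q_j = 2q_i and 354 = 2q_i, giving q_i = 177.

177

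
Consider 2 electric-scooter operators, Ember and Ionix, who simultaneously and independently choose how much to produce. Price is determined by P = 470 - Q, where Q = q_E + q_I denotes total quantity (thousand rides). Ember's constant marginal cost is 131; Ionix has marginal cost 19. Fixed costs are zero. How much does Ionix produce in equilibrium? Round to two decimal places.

187.67

Ember's profit: π_E = (470 - Q)q_E - (131q_E). Setting ∂π_E/∂q_E = 0: 339 - 2q_E - (q_I) = 0.
Ionix's profit: π_I = (470 - Q)q_I - (19q_I). Setting ∂π_I/∂q_I = 0: 451 - 2q_I - (q_E) = 0.
So q_E = (339 - q_I)/2 and q_I = (451 - q_E)/2.
Solving the pair: q_E = 227/3, q_I = 563/3.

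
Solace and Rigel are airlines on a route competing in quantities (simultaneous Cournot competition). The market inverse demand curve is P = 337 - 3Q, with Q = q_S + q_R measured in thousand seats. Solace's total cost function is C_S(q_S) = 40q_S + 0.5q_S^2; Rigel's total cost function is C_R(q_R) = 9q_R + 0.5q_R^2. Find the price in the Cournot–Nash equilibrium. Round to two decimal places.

Solace's profit: π_S = (337 - 3Q)q_S - (40q_S + (1/2)q_S²). Setting ∂π_S/∂q_S = 0: 297 - 7q_S - 3(q_R) = 0.
Rigel's profit: π_R = (337 - 3Q)q_R - (9q_R + (1/2)q_R²). Setting ∂π_R/∂q_R = 0: 328 - 7q_R - 3(q_S) = 0.
So q_S = (297 - 3q_R)/7 and q_R = (328 - 3q_S)/7.
Substituting one into the other gives q_S = 219/8 and q_R = 281/8.
Total output Q = 125/2, so price P = 337 - 3·(125/2) = 299/2.

149.50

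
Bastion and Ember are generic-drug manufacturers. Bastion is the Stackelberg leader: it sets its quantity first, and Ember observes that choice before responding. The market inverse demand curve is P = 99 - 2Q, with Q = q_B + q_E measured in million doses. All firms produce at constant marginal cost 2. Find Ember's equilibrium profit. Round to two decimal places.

Solve by backward induction. Given q_B, the follower Ember maximises π_E = (99 - 2q_B - 2q_E)q_E - 2q_E.
Follower FOC: 97 - 2q_B - 4q_E = 0, so q_E(q_B) = (97 - 2q_B)/4.
The leader anticipates this reaction. Substituting into P = 99 - 2Q gives P = 101/2 - q_B, so π_B = (101/2 - q_B)q_B - 2q_B.
The leader's first-order condition 97/2 - 2q_B = 0 yields q_B = 97/4.
Then q_E = (97 - 2·(97/4))/4 = 97/8.
Price P = 99 - 2·(291/8) = 105/4.
Ember's profit: (105/4 - 2)·(97/8) = 294.0313.

294.03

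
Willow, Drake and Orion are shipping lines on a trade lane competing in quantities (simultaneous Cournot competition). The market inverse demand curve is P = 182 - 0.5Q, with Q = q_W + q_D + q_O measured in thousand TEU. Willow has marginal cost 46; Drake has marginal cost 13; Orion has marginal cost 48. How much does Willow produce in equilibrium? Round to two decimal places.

52.50

Willow's profit: π_W = (182 - 0.5Q)q_W - (46q_W). Setting ∂π_W/∂q_W = 0: 136 - q_W - (1/2)(q_D + q_O) = 0.
Drake's first-order condition: 169 - q_D - (1/2)(q_W + q_O) = 0.
Orion's first-order condition: 134 - q_O - (1/2)(q_W + q_D) = 0.
Summing all 3 equations gives 439 − 2Q = 0, hence Q = 439/2.
Back-substituting: q_W = (136 − 439/4)/(1/2) = 105/2, q_D = (169 − 439/4)/(1/2) = 237/2, q_O = (134 − 439/4)/(1/2) = 97/2.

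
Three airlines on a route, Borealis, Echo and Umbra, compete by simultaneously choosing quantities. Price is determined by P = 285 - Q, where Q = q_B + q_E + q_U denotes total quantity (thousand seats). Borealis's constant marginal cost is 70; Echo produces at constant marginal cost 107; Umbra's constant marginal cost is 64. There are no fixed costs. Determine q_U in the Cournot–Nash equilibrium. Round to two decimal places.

67.50

Borealis's profit: π_B = (285 - Q)q_B - (70q_B). Setting ∂π_B/∂q_B = 0: 215 - 2q_B - (q_E + q_U) = 0.
Echo's first-order condition: 178 - 2q_E - (q_B + q_U) = 0.
Umbra's profit: π_U = (285 - Q)q_U - (64q_U). Setting ∂π_U/∂q_U = 0: 221 - 2q_U - (q_B + q_E) = 0.
Summing all 3 equations gives 614 − 4Q = 0, hence Q = 307/2.
Back-substituting: q_B = (215 − 307/2) = 123/2, q_E = (178 − 307/2) = 49/2, q_U = (221 − 307/2) = 135/2.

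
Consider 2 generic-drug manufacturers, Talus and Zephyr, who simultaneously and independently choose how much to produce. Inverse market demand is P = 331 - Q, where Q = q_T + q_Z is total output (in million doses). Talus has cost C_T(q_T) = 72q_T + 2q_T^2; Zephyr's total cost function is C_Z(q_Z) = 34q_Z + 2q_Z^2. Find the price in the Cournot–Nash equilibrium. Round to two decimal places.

251.57

Talus's profit: π_T = (331 - Q)q_T - (72q_T + 2q_T²). Setting ∂π_T/∂q_T = 0: 259 - 6q_T - (q_Z) = 0.
Zephyr's first-order condition: 297 - 6q_Z - (q_T) = 0.
Rearranging gives the reaction functions q_T = (259 - q_Z)/6 and q_Z = (297 - q_T)/6.
Solving the pair: q_T = 1257/35, q_Z = 1523/35.
Total output Q = 556/7, so price P = 331 - 556/7 = 1761/7.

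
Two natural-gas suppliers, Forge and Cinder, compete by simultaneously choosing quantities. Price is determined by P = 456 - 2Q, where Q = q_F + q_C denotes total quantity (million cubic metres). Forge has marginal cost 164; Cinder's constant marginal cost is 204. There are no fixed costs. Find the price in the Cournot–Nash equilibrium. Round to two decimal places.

274.67

Forge's profit: π_F = (456 - 2Q)q_F - (164q_F). Setting ∂π_F/∂q_F = 0: 292 - 4q_F - 2(q_C) = 0.
Cinder's first-order condition: 252 - 4q_C - 2(q_F) = 0.
Best responses: q_F = (292 - 2q_C)/4, q_C = (252 - 2q_F)/4.
Substituting one into the other gives q_F = 166/3 and q_C = 106/3.
Total output Q = 272/3, so price P = 456 - 2·(272/3) = 824/3.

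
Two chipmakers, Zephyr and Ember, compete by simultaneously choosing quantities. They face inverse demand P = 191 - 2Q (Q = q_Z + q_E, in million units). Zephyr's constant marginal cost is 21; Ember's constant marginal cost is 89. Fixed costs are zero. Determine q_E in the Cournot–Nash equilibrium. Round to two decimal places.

Zephyr's profit: π_Z = (191 - 2Q)q_Z - (21q_Z). Setting ∂π_Z/∂q_Z = 0: 170 - 4q_Z - 2(q_E) = 0.
Ember's first-order condition: 102 - 4q_E - 2(q_Z) = 0.
So q_Z = (170 - 2q_E)/4 and q_E = (102 - 2q_Z)/4.
Substituting one into the other gives q_Z = 119/3 and q_E = 17/3.

5.67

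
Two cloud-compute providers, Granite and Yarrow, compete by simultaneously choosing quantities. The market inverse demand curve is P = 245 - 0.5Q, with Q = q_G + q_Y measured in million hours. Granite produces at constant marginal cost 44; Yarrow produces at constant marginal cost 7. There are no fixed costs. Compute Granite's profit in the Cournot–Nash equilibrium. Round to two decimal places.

5976.89

Granite's profit: π_G = (245 - 0.5Q)q_G - (44q_G). Setting ∂π_G/∂q_G = 0: 201 - q_G - (1/2)(q_Y) = 0.
Yarrow's first-order condition: 238 - q_Y - (1/2)(q_G) = 0.
Rearranging gives the reaction functions q_G = (201 - (1/2)q_Y) and q_Y = (238 - (1/2)q_G).
Substituting one into the other gives q_G = 328/3 and q_Y = 550/3.
Price P = 245 - (1/2)·(878/3) = 296/3.
Granite's profit: (296/3 - 44)·(328/3) = 5976.8889.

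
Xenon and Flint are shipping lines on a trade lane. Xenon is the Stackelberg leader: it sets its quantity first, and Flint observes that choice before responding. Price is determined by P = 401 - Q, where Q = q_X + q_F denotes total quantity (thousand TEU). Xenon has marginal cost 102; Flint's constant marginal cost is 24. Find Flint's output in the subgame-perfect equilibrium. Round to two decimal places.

Solve by backward induction. Given q_X, the follower Flint maximises π_F = (401 - q_X - q_F)q_F - 24q_F.
Follower FOC: 377 - q_X - 2q_F = 0, so q_F(q_X) = (377 - q_X)/2.
Xenon substitutes q_F(q_X) into its own profit: π_X = q_X(401 - q_X - (377 - q_X)/2) - 102q_X = (425/2 - (1/2)q_X)q_X - 102q_X.
Maximising: ∂π_X/∂q_X = 221/2 - q_X = 0, giving q_X = 221/2.
Then q_F = (377 - 221/2)/2 = 533/4.

133.25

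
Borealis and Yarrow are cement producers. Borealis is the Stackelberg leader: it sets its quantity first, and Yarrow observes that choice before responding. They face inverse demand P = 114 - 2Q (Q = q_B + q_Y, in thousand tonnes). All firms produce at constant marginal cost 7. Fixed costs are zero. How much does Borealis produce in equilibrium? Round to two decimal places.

26.75

The follower Yarrow best-responds to any q_B: π_Y = (114 - 2Q)q_Y - 7q_Y.
Follower FOC: 107 - 2q_B - 4q_Y = 0, so q_Y(q_B) = (107 - 2q_B)/4.
Borealis substitutes q_Y(q_B) into its own profit: π_B = q_B(114 - 2q_B - (107 - 2q_B)/2) - 7q_B = (121/2 - q_B)q_B - 7q_B.
Maximising: ∂π_B/∂q_B = 107/2 - 2q_B = 0, giving q_B = 107/4.
Then q_Y = (107 - 2·(107/4))/4 = 107/8.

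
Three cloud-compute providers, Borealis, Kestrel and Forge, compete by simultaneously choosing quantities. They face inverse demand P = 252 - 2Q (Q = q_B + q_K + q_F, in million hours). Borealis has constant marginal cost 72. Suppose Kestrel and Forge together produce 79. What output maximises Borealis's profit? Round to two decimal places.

5.50

With rivals' combined output fixed at 79, Borealis's profit is π_B = (252 - 2·79 - 2q_B)q_B - (72q_B) = (94 - 2q_B)q_B - (72q_B).
∂π_B/∂q_B = 22 - 4q_B = 0, so q_B = 11/2.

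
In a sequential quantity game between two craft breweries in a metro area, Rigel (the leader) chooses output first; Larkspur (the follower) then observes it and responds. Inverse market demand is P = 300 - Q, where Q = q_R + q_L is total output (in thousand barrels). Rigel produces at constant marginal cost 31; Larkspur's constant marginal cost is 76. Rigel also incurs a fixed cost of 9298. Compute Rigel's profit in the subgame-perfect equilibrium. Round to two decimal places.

3026.50

The follower Larkspur best-responds to any q_R: π_L = (300 - Q)q_L - 76q_L.
Setting the follower's marginal profit to zero, 224 - q_R - 2q_L = 0, i.e. q_L = (224 - q_R)/2.
Rigel substitutes q_L(q_R) into its own profit: π_R = q_R(300 - q_R - (224 - q_R)/2) - 31q_R = (188 - (1/2)q_R)q_R - 31q_R.
Maximising: ∂π_R/∂q_R = 157 - q_R = 0, giving q_R = 157.
Then q_L = (224 - 157)/2 = 67/2.
Price P = 300 - 381/2 = 219/2.
Rigel's profit: (219/2 - 31)·157 - 9298 = 3026.5000.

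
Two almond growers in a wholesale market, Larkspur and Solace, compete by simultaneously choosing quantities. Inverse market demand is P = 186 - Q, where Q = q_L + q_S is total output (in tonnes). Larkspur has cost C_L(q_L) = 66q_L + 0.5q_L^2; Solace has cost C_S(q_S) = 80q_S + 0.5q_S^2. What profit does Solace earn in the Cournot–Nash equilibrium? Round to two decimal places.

Larkspur's profit: π_L = (186 - Q)q_L - (66q_L + (1/2)q_L²). Setting ∂π_L/∂q_L = 0: 120 - 3q_L - (q_S) = 0.
Solace's profit: π_S = (186 - Q)q_S - (80q_S + (1/2)q_S²). Setting ∂π_S/∂q_S = 0: 106 - 3q_S - (q_L) = 0.
Best responses: q_L = (120 - q_S)/3, q_S = (106 - q_L)/3.
Substituting one into the other gives q_L = 127/4 and q_S = 99/4.
Price P = 186 - 113/2 = 259/2.
Solace's profit: (259/2)·(99/4) - 80·(99/4) - (1/2)(99/4)² = 918.8438.

918.84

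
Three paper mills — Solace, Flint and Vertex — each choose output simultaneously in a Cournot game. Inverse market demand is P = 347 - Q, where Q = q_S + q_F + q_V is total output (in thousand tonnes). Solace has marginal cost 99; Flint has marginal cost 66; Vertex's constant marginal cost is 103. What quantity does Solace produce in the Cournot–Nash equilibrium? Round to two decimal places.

54.75

Solace's profit: π_S = (347 - Q)q_S - (99q_S). Setting ∂π_S/∂q_S = 0: 248 - 2q_S - (q_F + q_V) = 0.
Flint's profit: π_F = (347 - Q)q_F - (66q_F). Setting ∂π_F/∂q_F = 0: 281 - 2q_F - (q_S + q_V) = 0.
Vertex's first-order condition: 244 - 2q_V - (q_S + q_F) = 0.
Adding the 3 first-order conditions: 773 − 4Q = 0, so Q = 773/4.
Back-substituting: q_S = (248 − 773/4) = 219/4, q_F = (281 − 773/4) = 351/4, q_V = (244 − 773/4) = 203/4.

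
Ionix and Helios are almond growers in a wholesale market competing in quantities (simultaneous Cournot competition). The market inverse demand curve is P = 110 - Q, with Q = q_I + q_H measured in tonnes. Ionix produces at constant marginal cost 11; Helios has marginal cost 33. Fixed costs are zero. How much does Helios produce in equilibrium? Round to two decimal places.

Ionix's profit: π_I = (110 - Q)q_I - (11q_I). Setting ∂π_I/∂q_I = 0: 99 - 2q_I - (q_H) = 0.
Helios's profit: π_H = (110 - Q)q_H - (33q_H). Setting ∂π_H/∂q_H = 0: 77 - 2q_H - (q_I) = 0.
Best responses: q_I = (99 - q_H)/2, q_H = (77 - q_I)/2.
Substituting one into the other gives q_I = 121/3 and q_H = 55/3.

18.33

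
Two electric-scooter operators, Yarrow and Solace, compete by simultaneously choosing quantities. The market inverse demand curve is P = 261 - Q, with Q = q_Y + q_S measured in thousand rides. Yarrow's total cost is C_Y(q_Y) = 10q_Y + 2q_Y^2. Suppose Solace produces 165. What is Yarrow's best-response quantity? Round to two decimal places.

With the rival's output fixed at 165, Yarrow's profit is π_Y = (261 - 165 - q_Y)q_Y - (10q_Y + 2q_Y²) = (96 - q_Y)q_Y - (10q_Y + 2q_Y²).
∂π_Y/∂q_Y = 86 - 6q_Y = 0, so q_Y = 43/3.

14.33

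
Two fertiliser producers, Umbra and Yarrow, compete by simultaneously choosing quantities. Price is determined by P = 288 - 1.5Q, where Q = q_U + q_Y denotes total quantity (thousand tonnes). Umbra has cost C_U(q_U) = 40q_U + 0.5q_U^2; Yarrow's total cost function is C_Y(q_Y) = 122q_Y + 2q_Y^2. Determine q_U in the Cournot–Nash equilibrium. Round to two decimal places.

Umbra's profit: π_U = (288 - 1.5Q)q_U - (40q_U + (1/2)q_U²). Setting ∂π_U/∂q_U = 0: 248 - 4q_U - (3/2)(q_Y) = 0.
Yarrow's profit: π_Y = (288 - 1.5Q)q_Y - (122q_Y + 2q_Y²). Setting ∂π_Y/∂q_Y = 0: 166 - 7q_Y - (3/2)(q_U) = 0.
So q_U = (248 - (3/2)q_Y)/4 and q_Y = (166 - (3/2)q_U)/7.
Substituting one into the other gives q_U = 57.7476 and q_Y = 1168/103.

57.75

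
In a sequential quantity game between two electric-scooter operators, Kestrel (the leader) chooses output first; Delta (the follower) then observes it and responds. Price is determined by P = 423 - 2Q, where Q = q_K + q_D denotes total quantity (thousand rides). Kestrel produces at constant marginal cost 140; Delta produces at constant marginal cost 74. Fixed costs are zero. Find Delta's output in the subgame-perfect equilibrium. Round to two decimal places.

60.13

The follower Delta best-responds to any q_K: π_D = (423 - 2Q)q_D - 74q_D.
Setting the follower's marginal profit to zero, 349 - 2q_K - 4q_D = 0, i.e. q_D = (349 - 2q_K)/4.
Kestrel substitutes q_D(q_K) into its own profit: π_K = q_K(423 - 2q_K - (349 - 2q_K)/2) - 140q_K = (497/2 - q_K)q_K - 140q_K.
Maximising: ∂π_K/∂q_K = 217/2 - 2q_K = 0, giving q_K = 217/4.
Then q_D = (349 - 2·(217/4))/4 = 481/8.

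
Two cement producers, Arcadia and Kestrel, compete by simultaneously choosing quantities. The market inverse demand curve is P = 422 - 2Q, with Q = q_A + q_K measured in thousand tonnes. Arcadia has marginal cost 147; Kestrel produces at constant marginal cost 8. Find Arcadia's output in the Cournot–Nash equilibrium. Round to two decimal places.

22.67

Arcadia's profit: π_A = (422 - 2Q)q_A - (147q_A). Setting ∂π_A/∂q_A = 0: 275 - 4q_A - 2(q_K) = 0.
Kestrel's first-order condition: 414 - 4q_K - 2(q_A) = 0.
Rearranging gives the reaction functions q_A = (275 - 2q_K)/4 and q_K = (414 - 2q_A)/4.
Substituting one into the other gives q_A = 68/3 and q_K = 553/6.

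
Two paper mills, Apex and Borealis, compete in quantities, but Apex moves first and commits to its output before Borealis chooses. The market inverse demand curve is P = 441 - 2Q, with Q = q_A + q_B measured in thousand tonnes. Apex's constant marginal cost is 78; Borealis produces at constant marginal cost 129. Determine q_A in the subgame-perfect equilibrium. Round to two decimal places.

103.50

Solve by backward induction. Given q_A, the follower Borealis maximises π_B = (441 - 2q_A - 2q_B)q_B - 129q_B.
Setting the follower's marginal profit to zero, 312 - 2q_A - 4q_B = 0, i.e. q_B = (312 - 2q_A)/4.
The leader anticipates this reaction. Substituting into P = 441 - 2Q gives P = 285 - q_A, so π_A = (285 - q_A)q_A - 78q_A.
Leader FOC: 207 - 2q_A = 0, so q_A = 207/2.
Then q_B = (312 - 2·(207/2))/4 = 105/4.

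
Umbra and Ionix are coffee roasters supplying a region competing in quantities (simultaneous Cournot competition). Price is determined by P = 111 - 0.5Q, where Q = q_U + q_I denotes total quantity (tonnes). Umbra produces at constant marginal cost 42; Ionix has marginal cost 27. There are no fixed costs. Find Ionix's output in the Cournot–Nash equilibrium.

Umbra's profit: π_U = (111 - 0.5Q)q_U - (42q_U). Setting ∂π_U/∂q_U = 0: 69 - q_U - (1/2)(q_I) = 0.
Ionix's first-order condition: 84 - q_I - (1/2)(q_U) = 0.
Rearranging gives the reaction functions q_U = (69 - (1/2)q_I) and q_I = (84 - (1/2)q_U).
Substituting one into the other gives q_U = 36 and q_I = 66.

66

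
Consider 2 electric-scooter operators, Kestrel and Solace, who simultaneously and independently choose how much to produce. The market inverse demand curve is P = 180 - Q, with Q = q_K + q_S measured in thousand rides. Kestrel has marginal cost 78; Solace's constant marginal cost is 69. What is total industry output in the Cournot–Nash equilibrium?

71

Kestrel's profit: π_K = (180 - Q)q_K - (78q_K). Setting ∂π_K/∂q_K = 0: 102 - 2q_K - (q_S) = 0.
Solace's first-order condition: 111 - 2q_S - (q_K) = 0.
So q_K = (102 - q_S)/2 and q_S = (111 - q_K)/2.
Substituting one into the other gives q_K = 31 and q_S = 40.
Total output Q = 31 + 40 = 71.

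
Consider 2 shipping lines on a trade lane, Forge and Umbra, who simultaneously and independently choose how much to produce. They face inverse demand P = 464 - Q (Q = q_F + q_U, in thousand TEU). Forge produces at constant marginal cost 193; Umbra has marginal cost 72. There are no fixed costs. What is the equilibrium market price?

Forge's profit: π_F = (464 - Q)q_F - (193q_F). Setting ∂π_F/∂q_F = 0: 271 - 2q_F - (q_U) = 0.
Umbra's profit: π_U = (464 - Q)q_U - (72q_U). Setting ∂π_U/∂q_U = 0: 392 - 2q_U - (q_F) = 0.
So q_F = (271 - q_U)/2 and q_U = (392 - q_F)/2.
Solving the pair: q_F = 50, q_U = 171.
Total output Q = 221, so price P = 464 - 221 = 243.

243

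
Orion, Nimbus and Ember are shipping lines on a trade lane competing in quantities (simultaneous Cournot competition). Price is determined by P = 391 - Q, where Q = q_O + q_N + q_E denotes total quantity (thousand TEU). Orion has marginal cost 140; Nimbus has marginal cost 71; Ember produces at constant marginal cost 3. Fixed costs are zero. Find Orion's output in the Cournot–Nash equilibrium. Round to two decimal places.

11.25

Orion's profit: π_O = (391 - Q)q_O - (140q_O). Setting ∂π_O/∂q_O = 0: 251 - 2q_O - (q_N + q_E) = 0.
Nimbus's first-order condition: 320 - 2q_N - (q_O + q_E) = 0.
Ember's profit: π_E = (391 - Q)q_E - (3q_E). Setting ∂π_E/∂q_E = 0: 388 - 2q_E - (q_O + q_N) = 0.
Adding the 3 conditions: 959 − 2Q − 2Q = 0, i.e. Q = 959/4.
Back-substituting: q_O = (251 − 959/4) = 45/4, q_N = (320 − 959/4) = 321/4, q_E = (388 − 959/4) = 593/4.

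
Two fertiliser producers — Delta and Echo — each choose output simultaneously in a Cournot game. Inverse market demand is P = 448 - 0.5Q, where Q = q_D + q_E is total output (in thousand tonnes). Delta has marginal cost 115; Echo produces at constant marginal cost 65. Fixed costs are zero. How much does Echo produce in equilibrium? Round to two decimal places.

288.67

Delta's profit: π_D = (448 - 0.5Q)q_D - (115q_D). Setting ∂π_D/∂q_D = 0: 333 - q_D - (1/2)(q_E) = 0.
Echo's first-order condition: 383 - q_E - (1/2)(q_D) = 0.
Best responses: q_D = (333 - (1/2)q_E), q_E = (383 - (1/2)q_D).
Substituting one into the other gives q_D = 566/3 and q_E = 866/3.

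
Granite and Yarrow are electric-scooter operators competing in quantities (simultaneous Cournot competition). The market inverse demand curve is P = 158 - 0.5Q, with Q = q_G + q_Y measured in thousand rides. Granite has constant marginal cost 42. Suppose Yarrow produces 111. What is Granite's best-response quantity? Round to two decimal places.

With the rival's output fixed at 111, Granite's profit is π_G = (158 - (1/2)·111 - (1/2)q_G)q_G - (42q_G) = (205/2 - (1/2)q_G)q_G - (42q_G).
∂π_G/∂q_G = 121/2 - q_G = 0, so q_G = 121/2.

60.50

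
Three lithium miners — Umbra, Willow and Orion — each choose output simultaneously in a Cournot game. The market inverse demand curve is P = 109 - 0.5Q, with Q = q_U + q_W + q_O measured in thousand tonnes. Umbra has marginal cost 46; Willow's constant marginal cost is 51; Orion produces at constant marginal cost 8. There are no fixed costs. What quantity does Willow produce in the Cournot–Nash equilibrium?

Umbra's profit: π_U = (109 - 0.5Q)q_U - (46q_U). Setting ∂π_U/∂q_U = 0: 63 - q_U - (1/2)(q_W + q_O) = 0.
Willow's profit: π_W = (109 - 0.5Q)q_W - (51q_W). Setting ∂π_W/∂q_W = 0: 58 - q_W - (1/2)(q_U + q_O) = 0.
Orion's first-order condition: 101 - q_O - (1/2)(q_U + q_W) = 0.
Summing all 3 equations gives 222 − 2Q = 0, hence Q = 111.
Back-substituting: q_U = (63 − 111/2)/(1/2) = 15, q_W = (58 − 111/2)/(1/2) = 5, q_O = (101 − 111/2)/(1/2) = 91.

5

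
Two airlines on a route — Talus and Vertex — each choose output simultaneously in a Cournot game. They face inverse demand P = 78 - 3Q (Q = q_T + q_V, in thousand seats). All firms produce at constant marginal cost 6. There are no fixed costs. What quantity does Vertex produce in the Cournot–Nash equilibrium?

Each firm earns π_i = (78 - 3Q)q_i - 6q_i.
First-order condition (treating rivals' output as given): 72 - 6q_i - 3q_j = 0.
By symmetry each firm produces the same amount; substituting q_j = q_i yields q_i = 72/9 = 8.

8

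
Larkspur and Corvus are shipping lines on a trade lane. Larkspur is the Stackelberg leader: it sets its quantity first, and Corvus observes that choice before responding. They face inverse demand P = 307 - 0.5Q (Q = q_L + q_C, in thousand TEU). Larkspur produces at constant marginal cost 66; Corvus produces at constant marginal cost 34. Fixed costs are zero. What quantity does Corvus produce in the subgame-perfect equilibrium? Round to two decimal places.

Solve by backward induction. Given q_L, the follower Corvus maximises π_C = (307 - (1/2)q_L - (1/2)q_C)q_C - 34q_C.
Follower FOC: 273 - (1/2)q_L - q_C = 0, so q_C(q_L) = (273 - (1/2)q_L).
Larkspur substitutes q_C(q_L) into its own profit: π_L = q_L(307 - (1/2)q_L - (273 - (1/2)q_L)/2) - 66q_L = (341/2 - (1/4)q_L)q_L - 66q_L.
Maximising: ∂π_L/∂q_L = 209/2 - (1/2)q_L = 0, giving q_L = 209.
Then q_C = (273 - (1/2)·209) = 337/2.

168.50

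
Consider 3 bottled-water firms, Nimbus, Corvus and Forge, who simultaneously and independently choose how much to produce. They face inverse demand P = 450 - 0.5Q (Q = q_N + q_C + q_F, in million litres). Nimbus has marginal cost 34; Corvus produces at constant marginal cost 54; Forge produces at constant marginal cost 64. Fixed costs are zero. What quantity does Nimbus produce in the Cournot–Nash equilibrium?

Nimbus's profit: π_N = (450 - 0.5Q)q_N - (34q_N). Setting ∂π_N/∂q_N = 0: 416 - q_N - (1/2)(q_C + q_F) = 0.
Corvus's first-order condition: 396 - q_C - (1/2)(q_N + q_F) = 0.
Forge's first-order condition: 386 - q_F - (1/2)(q_N + q_C) = 0.
Adding the 3 conditions: 1198 − Q − Q = 0, i.e. Q = 599.
Back-substituting: q_N = (416 − 599/2)/(1/2) = 233, q_C = (396 − 599/2)/(1/2) = 193, q_F = (386 − 599/2)/(1/2) = 173.

233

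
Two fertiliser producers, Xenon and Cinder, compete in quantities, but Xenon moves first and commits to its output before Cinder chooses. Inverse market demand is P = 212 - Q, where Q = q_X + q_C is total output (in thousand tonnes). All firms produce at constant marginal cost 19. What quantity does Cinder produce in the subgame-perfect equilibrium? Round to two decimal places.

48.25

The follower Cinder best-responds to any q_X: π_C = (212 - Q)q_C - 19q_C.
Follower FOC: 193 - q_X - 2q_C = 0, so q_C(q_X) = (193 - q_X)/2.
Xenon substitutes q_C(q_X) into its own profit: π_X = q_X(212 - q_X - (193 - q_X)/2) - 19q_X = (231/2 - (1/2)q_X)q_X - 19q_X.
The leader's first-order condition 193/2 - q_X = 0 yields q_X = 193/2.
Then q_C = (193 - 193/2)/2 = 193/4.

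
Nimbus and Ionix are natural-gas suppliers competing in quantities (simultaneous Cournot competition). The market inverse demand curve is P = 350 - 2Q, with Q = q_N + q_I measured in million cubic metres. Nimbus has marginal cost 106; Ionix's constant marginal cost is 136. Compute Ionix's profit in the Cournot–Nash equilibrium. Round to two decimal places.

Nimbus's profit: π_N = (350 - 2Q)q_N - (106q_N). Setting ∂π_N/∂q_N = 0: 244 - 4q_N - 2(q_I) = 0.
Ionix's first-order condition: 214 - 4q_I - 2(q_N) = 0.
Rearranging gives the reaction functions q_N = (244 - 2q_I)/4 and q_I = (214 - 2q_N)/4.
Substituting one into the other gives q_N = 137/3 and q_I = 92/3.
Price P = 350 - 2·(229/3) = 592/3.
Ionix's profit: (592/3 - 136)·(92/3) = 1880.8889.

1880.89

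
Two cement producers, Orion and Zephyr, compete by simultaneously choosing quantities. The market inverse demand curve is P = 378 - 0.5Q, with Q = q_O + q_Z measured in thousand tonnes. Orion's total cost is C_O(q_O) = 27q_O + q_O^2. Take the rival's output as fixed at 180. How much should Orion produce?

With the rival's output fixed at 180, Orion's profit is π_O = (378 - (1/2)·180 - (1/2)q_O)q_O - (27q_O + q_O²) = (288 - (1/2)q_O)q_O - (27q_O + q_O²).
∂π_O/∂q_O = 261 - 3q_O = 0, so q_O = 87.

87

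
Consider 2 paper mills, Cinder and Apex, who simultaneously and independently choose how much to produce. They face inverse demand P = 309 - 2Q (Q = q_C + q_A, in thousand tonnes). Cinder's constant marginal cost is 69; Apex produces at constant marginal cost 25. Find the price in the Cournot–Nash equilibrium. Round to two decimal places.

Cinder's profit: π_C = (309 - 2Q)q_C - (69q_C). Setting ∂π_C/∂q_C = 0: 240 - 4q_C - 2(q_A) = 0.
Apex's first-order condition: 284 - 4q_A - 2(q_C) = 0.
So q_C = (240 - 2q_A)/4 and q_A = (284 - 2q_C)/4.
Substituting one into the other gives q_C = 98/3 and q_A = 164/3.
Total output Q = 262/3, so price P = 309 - 2·(262/3) = 403/3.

134.33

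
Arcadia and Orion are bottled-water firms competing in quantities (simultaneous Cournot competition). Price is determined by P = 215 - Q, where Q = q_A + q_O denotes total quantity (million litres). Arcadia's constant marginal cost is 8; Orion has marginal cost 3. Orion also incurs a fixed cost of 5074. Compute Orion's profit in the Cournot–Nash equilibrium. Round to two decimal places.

158.11

Arcadia's profit: π_A = (215 - Q)q_A - (8q_A). Setting ∂π_A/∂q_A = 0: 207 - 2q_A - (q_O) = 0.
Orion's profit: π_O = (215 - Q)q_O - (3q_O). Setting ∂π_O/∂q_O = 0: 212 - 2q_O - (q_A) = 0.
So q_A = (207 - q_O)/2 and q_O = (212 - q_A)/2.
Substituting one into the other gives q_A = 202/3 and q_O = 217/3.
Price P = 215 - 419/3 = 226/3.
Orion's profit: (226/3 - 3)·(217/3) - 5074 = 1423/9.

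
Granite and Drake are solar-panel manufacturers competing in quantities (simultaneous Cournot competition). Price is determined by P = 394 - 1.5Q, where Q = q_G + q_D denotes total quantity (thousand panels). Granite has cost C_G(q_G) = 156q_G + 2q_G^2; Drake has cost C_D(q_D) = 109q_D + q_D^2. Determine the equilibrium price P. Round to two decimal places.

284.05

Granite's profit: π_G = (394 - 1.5Q)q_G - (156q_G + 2q_G²). Setting ∂π_G/∂q_G = 0: 238 - 7q_G - (3/2)(q_D) = 0.
Drake's first-order condition: 285 - 5q_D - (3/2)(q_G) = 0.
Rearranging gives the reaction functions q_G = (238 - (3/2)q_D)/7 and q_D = (285 - (3/2)q_G)/5.
Solving the pair: q_G = 23.2824, q_D = 50.0153.
Total output Q = 73.2977, so price P = 394 - (3/2)·73.2977 = 284.0534.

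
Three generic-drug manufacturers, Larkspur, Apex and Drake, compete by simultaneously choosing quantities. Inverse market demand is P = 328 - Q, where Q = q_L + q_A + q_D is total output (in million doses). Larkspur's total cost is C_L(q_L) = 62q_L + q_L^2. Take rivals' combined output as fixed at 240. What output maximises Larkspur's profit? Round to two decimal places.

6.50

With rivals' combined output fixed at 240, Larkspur's profit is π_L = (328 - 240 - q_L)q_L - (62q_L + q_L²) = (88 - q_L)q_L - (62q_L + q_L²).
∂π_L/∂q_L = 26 - 4q_L = 0, so q_L = 13/2.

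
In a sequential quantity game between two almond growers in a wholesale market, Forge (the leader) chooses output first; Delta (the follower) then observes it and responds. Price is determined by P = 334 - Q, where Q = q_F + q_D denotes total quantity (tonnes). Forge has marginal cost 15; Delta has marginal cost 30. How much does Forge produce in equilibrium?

167

The follower Delta best-responds to any q_F: π_D = (334 - Q)q_D - 30q_D.
∂π_D/∂q_D = 304 - q_F - 2q_D = 0 gives the reaction function q_D = (304 - q_F)/2.
The leader anticipates this reaction. Substituting into P = 334 - Q gives P = 182 - (1/2)q_F, so π_F = (182 - (1/2)q_F)q_F - 15q_F.
Leader FOC: 167 - q_F = 0, so q_F = 167.
Then q_D = (304 - 167)/2 = 137/2.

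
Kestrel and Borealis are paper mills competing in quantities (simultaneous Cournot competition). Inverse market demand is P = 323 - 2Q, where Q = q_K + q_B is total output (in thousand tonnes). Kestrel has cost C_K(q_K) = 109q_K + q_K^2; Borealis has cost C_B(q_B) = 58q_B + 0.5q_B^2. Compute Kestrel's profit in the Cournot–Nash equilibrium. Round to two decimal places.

1294.08

Kestrel's profit: π_K = (323 - 2Q)q_K - (109q_K + q_K²). Setting ∂π_K/∂q_K = 0: 214 - 6q_K - 2(q_B) = 0.
Borealis's profit: π_B = (323 - 2Q)q_B - (58q_B + (1/2)q_B²). Setting ∂π_B/∂q_B = 0: 265 - 5q_B - 2(q_K) = 0.
Best responses: q_K = (214 - 2q_B)/6, q_B = (265 - 2q_K)/5.
Solving the pair: q_K = 270/13, q_B = 581/13.
Price P = 323 - 2·(851/13) = 192.0769.
Kestrel's profit: 192.0769·(270/13) - 109·(270/13) - (270/13)² = 1294.0828.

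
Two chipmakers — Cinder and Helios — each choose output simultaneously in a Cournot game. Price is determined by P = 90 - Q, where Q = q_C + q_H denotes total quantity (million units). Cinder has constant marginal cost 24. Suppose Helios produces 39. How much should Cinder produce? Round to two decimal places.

With the rival's output fixed at 39, Cinder's profit is π_C = (90 - 39 - q_C)q_C - (24q_C) = (51 - q_C)q_C - (24q_C).
∂π_C/∂q_C = 27 - 2q_C = 0, so q_C = 27/2.

13.50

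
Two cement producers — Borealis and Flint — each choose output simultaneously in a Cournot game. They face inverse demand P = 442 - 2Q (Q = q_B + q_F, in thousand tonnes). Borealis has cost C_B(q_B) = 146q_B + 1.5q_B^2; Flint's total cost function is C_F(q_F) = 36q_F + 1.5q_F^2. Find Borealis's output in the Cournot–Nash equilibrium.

Borealis's profit: π_B = (442 - 2Q)q_B - (146q_B + (3/2)q_B²). Setting ∂π_B/∂q_B = 0: 296 - 7q_B - 2(q_F) = 0.
Flint's profit: π_F = (442 - 2Q)q_F - (36q_F + (3/2)q_F²). Setting ∂π_F/∂q_F = 0: 406 - 7q_F - 2(q_B) = 0.
So q_B = (296 - 2q_F)/7 and q_F = (406 - 2q_B)/7.
Solving the pair: q_B = 28, q_F = 50.

28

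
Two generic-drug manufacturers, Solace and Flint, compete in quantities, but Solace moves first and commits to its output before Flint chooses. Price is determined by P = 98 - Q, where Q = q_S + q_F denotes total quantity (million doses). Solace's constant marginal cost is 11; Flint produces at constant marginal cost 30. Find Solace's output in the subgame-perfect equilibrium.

The follower Flint best-responds to any q_S: π_F = (98 - Q)q_F - 30q_F.
∂π_F/∂q_F = 68 - q_S - 2q_F = 0 gives the reaction function q_F = (68 - q_S)/2.
The leader anticipates this reaction. Substituting into P = 98 - Q gives P = 64 - (1/2)q_S, so π_S = (64 - (1/2)q_S)q_S - 11q_S.
The leader's first-order condition 53 - q_S = 0 yields q_S = 53.
Then q_F = (68 - 53)/2 = 15/2.

53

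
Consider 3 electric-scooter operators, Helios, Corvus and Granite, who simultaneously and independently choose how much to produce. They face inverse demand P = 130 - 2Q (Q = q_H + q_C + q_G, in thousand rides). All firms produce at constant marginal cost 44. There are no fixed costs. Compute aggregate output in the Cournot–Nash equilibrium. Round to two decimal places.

A representative firm's profit is π_i = q_i(130 - 2Q) - 44q_i.
Setting ∂π_i/∂q_i = 0 with rivals' quantities fixed: 86 - 4q_i - 2·Σ_{j≠i} q_j = 0.
With identical firms every q_j equals q_i, so Σ_{j≠i} q_j = 2q_i and 86 = 8q_i, giving q_i = 43/4.
Total output Q = 43/4 + 43/4 + 43/4 = 129/4.

32.25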